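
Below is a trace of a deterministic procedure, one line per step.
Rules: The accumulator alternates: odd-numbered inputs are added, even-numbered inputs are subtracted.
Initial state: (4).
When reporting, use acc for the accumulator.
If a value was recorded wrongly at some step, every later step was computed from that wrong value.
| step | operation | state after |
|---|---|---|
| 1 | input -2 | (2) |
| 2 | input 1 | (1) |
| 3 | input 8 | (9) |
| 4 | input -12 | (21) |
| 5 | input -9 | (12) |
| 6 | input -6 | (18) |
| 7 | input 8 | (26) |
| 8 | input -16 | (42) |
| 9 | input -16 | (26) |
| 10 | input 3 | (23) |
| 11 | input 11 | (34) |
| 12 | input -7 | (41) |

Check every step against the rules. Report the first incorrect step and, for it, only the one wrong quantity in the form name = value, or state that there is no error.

step 1: acc = 4 + -2 = 2 -> verified
step 2: acc = 2 - 1 = 1 -> no discrepancy
step 3: acc = 1 + 8 = 9 -> matches
step 4: acc = 9 - -12 = 21 -> confirmed correct
step 5: acc = 21 + -9 = 12 -> checks out
step 6: acc = 12 - -6 = 18 -> same as recorded
step 7: acc = 18 + 8 = 26 -> exactly as logged
step 8: acc = 26 - -16 = 42 -> matches
step 9: acc = 42 + -16 = 26 -> verified
step 10: acc = 26 - 3 = 23 -> no discrepancy
step 11: acc = 23 + 11 = 34 -> agrees with the trace
step 12: acc = 34 - -7 = 41 -> agrees with the trace
Every step is consistent.

no error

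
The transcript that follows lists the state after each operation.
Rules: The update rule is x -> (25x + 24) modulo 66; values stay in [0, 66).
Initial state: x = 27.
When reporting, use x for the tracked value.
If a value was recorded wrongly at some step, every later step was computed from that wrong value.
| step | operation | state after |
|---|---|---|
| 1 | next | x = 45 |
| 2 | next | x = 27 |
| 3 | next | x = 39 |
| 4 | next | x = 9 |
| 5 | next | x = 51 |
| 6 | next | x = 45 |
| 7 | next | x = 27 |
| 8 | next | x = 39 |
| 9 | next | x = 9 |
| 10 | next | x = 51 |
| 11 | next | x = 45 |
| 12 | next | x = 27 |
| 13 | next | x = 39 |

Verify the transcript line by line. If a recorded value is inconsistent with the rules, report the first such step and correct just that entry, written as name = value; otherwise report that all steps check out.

Recomputing the run from the initial state:
step 1: x = 39
step 2: x = 9
step 3: x = 51
step 4: x = 45
step 5: x = 27
step 6: x = 39
step 7: x = 9
step 8: x = 51
step 9: x = 45
step 10: x = 27
step 11: x = 39
step 12: x = 9
step 13: x = 51
The first disagreement with the transcript is at step 1, where the value should be x = 39.

step 1, x = 39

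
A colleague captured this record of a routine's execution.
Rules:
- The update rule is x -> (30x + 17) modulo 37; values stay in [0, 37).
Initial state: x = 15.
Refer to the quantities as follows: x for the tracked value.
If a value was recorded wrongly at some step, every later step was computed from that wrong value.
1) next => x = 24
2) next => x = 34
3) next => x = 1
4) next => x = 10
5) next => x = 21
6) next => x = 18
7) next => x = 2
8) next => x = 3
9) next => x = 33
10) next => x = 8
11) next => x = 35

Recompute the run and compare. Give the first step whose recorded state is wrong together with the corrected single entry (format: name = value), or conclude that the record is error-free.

step 1: x = (30*15 + 17) mod 37 = 23 -> a discrepancy with the record
First deviation found at step 1; the corrected entry is x = 23.

step 1, x = 23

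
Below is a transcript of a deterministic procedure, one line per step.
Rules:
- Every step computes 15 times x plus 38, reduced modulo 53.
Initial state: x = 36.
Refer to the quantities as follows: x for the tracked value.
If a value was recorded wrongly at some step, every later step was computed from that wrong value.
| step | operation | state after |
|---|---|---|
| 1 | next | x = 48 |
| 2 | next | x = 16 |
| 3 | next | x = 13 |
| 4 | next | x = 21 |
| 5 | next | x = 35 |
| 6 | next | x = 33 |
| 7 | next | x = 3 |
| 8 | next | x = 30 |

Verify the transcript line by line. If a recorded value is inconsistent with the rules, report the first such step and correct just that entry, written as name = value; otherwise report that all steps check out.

no error

step 1: x = (15*36 + 38) mod 53 = 48 -> agrees with the transcript
step 2: x = (15*48 + 38) mod 53 = 16 -> no discrepancy
step 3: x = (15*16 + 38) mod 53 = 13 -> no discrepancy
step 4: x = (15*13 + 38) mod 53 = 21 -> checks out
step 5: x = (15*21 + 38) mod 53 = 35 -> confirmed correct
step 6: x = (15*35 + 38) mod 53 = 33 -> checks out
step 7: x = (15*33 + 38) mod 53 = 3 -> consistent with the transcript
step 8: x = (15*3 + 38) mod 53 = 30 -> exactly as logged
Nothing is out of place; the run is error-free.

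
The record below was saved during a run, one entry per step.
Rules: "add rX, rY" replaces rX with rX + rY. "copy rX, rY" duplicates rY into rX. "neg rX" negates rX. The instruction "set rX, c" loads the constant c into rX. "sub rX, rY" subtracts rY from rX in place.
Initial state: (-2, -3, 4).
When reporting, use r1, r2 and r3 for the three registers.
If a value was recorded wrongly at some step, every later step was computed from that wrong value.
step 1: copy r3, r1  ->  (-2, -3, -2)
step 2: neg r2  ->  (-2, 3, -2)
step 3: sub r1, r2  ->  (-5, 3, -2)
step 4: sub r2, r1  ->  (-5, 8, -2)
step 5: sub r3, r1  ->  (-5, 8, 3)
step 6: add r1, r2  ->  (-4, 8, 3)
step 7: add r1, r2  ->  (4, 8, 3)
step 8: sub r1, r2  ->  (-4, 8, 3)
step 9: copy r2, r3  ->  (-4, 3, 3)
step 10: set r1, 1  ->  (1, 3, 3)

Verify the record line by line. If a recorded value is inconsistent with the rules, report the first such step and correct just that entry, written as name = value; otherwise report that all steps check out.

step 6, r1 = 3

1. r3 = -2 (checks out)
2. r2 = -(-3) = 3 (exactly as logged)
3. r1 = -2 - 3 = -5 (in agreement)
4. r2 = 3 - -5 = 8 (confirmed correct)
5. r3 = -2 - -5 = 3 (exactly as logged)
6. r1 = -5 + 8 = 3 (the recorded entry deviates here)
First incorrect step: 6; the correct value is r1 = 3.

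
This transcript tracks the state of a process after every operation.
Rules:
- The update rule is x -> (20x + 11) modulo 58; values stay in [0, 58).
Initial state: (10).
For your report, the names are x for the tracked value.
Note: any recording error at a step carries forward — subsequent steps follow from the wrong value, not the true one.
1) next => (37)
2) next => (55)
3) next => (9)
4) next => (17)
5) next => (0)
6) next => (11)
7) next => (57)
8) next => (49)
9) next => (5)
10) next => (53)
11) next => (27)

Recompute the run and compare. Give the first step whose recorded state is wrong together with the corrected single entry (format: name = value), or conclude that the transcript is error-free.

step 5, x = 3

1. x = (20*10 + 11) mod 58 = 37 (confirmed correct)
2. x = (20*37 + 11) mod 58 = 55 (in agreement)
3. x = (20*55 + 11) mod 58 = 9 (in agreement)
4. x = (20*9 + 11) mod 58 = 17 (agrees with the transcript)
5. x = (20*17 + 11) mod 58 = 3 (first mismatch against the transcript)
That makes step 5 the first incorrect line — x = 3 is what it should show.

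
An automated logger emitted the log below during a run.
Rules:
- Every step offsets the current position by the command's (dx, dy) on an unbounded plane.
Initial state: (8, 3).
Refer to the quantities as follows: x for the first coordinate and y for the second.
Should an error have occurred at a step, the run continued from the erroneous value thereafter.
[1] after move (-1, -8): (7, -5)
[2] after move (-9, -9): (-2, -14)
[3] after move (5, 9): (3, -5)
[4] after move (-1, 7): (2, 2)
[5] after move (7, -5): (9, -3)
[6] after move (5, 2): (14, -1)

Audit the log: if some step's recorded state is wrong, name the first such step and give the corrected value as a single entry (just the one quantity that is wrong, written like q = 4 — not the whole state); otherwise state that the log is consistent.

no error

Recomputing the run from the initial state:
step 1: x = 7, y = -5
step 2: x = -2, y = -14
step 3: x = 3, y = -5
step 4: x = 2, y = 2
step 5: x = 9, y = -3
step 6: x = 14, y = -1
This matches the log at every step.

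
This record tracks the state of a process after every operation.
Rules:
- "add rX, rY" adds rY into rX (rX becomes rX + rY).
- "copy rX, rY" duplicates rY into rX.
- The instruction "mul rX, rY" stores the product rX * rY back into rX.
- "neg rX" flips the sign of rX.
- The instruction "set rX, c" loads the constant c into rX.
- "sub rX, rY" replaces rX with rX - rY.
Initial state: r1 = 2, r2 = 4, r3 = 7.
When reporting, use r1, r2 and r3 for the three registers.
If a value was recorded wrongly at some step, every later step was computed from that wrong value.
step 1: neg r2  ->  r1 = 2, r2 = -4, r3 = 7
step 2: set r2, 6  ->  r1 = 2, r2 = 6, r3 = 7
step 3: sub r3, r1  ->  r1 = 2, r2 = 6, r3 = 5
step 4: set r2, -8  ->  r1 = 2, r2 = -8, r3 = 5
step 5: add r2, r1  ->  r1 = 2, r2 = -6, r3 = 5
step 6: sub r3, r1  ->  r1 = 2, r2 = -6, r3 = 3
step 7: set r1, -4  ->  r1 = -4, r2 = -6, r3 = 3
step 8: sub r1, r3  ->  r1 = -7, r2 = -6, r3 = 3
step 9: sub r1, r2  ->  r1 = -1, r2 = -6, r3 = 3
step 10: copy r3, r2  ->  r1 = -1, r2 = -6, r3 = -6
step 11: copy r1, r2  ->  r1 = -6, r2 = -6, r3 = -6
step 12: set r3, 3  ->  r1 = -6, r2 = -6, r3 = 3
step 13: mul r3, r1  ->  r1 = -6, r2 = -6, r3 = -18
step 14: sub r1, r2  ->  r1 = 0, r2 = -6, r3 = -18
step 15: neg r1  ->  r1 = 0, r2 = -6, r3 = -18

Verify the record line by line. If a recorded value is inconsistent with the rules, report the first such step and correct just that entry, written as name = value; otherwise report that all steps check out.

Recomputing the run from the initial state:
step 1: r1 = 2, r2 = -4, r3 = 7
step 2: r1 = 2, r2 = 6, r3 = 7
step 3: r1 = 2, r2 = 6, r3 = 5
step 4: r1 = 2, r2 = -8, r3 = 5
step 5: r1 = 2, r2 = -6, r3 = 5
step 6: r1 = 2, r2 = -6, r3 = 3
step 7: r1 = -4, r2 = -6, r3 = 3
step 8: r1 = -7, r2 = -6, r3 = 3
step 9: r1 = -1, r2 = -6, r3 = 3
step 10: r1 = -1, r2 = -6, r3 = -6
step 11: r1 = -6, r2 = -6, r3 = -6
step 12: r1 = -6, r2 = -6, r3 = 3
step 13: r1 = -6, r2 = -6, r3 = -18
step 14: r1 = 0, r2 = -6, r3 = -18
step 15: r1 = 0, r2 = -6, r3 = -18
This matches the record at every step.

no error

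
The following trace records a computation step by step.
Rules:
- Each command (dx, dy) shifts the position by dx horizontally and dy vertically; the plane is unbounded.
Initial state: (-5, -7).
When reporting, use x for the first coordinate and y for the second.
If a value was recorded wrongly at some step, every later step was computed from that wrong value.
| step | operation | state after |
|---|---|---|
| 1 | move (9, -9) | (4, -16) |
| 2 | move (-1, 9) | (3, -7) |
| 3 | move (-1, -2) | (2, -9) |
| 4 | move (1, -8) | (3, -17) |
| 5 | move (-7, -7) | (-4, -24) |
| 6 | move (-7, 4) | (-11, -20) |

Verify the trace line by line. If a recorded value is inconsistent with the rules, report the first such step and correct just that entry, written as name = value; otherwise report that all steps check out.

no error

1. x = -5 + (9) = 4, y = -7 + (-9) = -16 (checks out)
2. x = 4 + (-1) = 3, y = -16 + (9) = -7 (consistent with the trace)
3. x = 3 + (-1) = 2, y = -7 + (-2) = -9 (verified)
4. x = 2 + (1) = 3, y = -9 + (-8) = -17 (matches)
5. x = 3 + (-7) = -4, y = -17 + (-7) = -24 (matches)
6. x = -4 + (-7) = -11, y = -24 + (4) = -20 (matches)
The whole run recomputes cleanly — no discrepancies.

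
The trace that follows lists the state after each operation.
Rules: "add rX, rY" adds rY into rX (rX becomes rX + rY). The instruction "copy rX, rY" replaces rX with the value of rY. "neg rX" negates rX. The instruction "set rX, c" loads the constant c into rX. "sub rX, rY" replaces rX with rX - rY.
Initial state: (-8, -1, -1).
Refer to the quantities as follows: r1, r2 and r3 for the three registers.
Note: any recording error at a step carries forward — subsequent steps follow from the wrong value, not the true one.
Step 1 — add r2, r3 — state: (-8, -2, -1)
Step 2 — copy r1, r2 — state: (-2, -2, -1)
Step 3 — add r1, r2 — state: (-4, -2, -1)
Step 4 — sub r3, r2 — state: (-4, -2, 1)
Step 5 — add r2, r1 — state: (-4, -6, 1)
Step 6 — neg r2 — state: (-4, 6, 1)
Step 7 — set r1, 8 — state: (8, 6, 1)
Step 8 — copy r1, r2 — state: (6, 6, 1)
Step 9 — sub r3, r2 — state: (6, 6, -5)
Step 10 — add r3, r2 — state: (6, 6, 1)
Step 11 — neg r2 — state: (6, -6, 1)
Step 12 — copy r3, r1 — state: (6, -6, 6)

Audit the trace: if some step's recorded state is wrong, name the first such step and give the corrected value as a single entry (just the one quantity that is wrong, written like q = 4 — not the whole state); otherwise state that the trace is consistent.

step 1: r2 = -1 + -1 = -2 -> matches
step 2: r1 = -2 -> no discrepancy
step 3: r1 = -2 + -2 = -4 -> verified
step 4: r3 = -1 - -2 = 1 -> consistent with the trace
step 5: r2 = -2 + -4 = -6 -> exactly as logged
step 6: r2 = -(-6) = 6 -> exactly as logged
step 7: r1 = 8 -> confirmed correct
step 8: r1 = 6 -> no discrepancy
step 9: r3 = 1 - 6 = -5 -> exactly as logged
step 10: r3 = -5 + 6 = 1 -> checks out
step 11: r2 = -(6) = -6 -> same as recorded
step 12: r3 = 6 -> same as recorded
Every step is consistent.

no error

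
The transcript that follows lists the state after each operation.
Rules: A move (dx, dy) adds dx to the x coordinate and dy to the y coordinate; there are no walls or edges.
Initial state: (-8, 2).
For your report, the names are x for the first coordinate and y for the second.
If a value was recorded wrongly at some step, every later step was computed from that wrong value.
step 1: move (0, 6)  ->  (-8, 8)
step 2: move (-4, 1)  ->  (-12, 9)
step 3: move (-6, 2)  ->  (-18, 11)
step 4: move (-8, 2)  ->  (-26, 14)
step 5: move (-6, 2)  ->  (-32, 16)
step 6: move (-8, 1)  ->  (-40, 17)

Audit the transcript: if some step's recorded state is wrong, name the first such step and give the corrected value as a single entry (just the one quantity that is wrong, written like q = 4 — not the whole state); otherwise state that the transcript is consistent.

step 4, y = 13

Recomputing the run from the initial state:
step 1: x = -8, y = 8
step 2: x = -12, y = 9
step 3: x = -18, y = 11
step 4: x = -26, y = 13
step 5: x = -32, y = 15
step 6: x = -40, y = 16
The first disagreement with the transcript is at step 4, where the value should be y = 13.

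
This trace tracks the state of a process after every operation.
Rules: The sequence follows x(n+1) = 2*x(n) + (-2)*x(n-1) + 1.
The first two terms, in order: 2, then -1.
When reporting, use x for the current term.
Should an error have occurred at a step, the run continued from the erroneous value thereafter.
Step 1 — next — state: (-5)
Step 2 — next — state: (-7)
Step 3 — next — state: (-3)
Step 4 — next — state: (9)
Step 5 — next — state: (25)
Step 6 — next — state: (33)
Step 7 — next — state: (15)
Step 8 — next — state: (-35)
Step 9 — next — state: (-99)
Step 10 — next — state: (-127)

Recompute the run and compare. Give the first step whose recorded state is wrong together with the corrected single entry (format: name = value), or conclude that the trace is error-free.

Step 1: x = 2*(-1) + (-2)*(2) + (1) = -5 — verified.
Step 2: x = 2*(-5) + (-2)*(-1) + (1) = -7 — agrees with the trace.
Step 3: x = 2*(-7) + (-2)*(-5) + (1) = -3 — same as recorded.
Step 4: x = 2*(-3) + (-2)*(-7) + (1) = 9 — confirmed correct.
Step 5: x = 2*(9) + (-2)*(-3) + (1) = 25 — agrees with the trace.
Step 6: x = 2*(25) + (-2)*(9) + (1) = 33 — consistent with the trace.
Step 7: x = 2*(33) + (-2)*(25) + (1) = 17 — the recorded entry deviates here.
The earliest wrong entry is at step 7: it should read x = 17.

step 7, x = 17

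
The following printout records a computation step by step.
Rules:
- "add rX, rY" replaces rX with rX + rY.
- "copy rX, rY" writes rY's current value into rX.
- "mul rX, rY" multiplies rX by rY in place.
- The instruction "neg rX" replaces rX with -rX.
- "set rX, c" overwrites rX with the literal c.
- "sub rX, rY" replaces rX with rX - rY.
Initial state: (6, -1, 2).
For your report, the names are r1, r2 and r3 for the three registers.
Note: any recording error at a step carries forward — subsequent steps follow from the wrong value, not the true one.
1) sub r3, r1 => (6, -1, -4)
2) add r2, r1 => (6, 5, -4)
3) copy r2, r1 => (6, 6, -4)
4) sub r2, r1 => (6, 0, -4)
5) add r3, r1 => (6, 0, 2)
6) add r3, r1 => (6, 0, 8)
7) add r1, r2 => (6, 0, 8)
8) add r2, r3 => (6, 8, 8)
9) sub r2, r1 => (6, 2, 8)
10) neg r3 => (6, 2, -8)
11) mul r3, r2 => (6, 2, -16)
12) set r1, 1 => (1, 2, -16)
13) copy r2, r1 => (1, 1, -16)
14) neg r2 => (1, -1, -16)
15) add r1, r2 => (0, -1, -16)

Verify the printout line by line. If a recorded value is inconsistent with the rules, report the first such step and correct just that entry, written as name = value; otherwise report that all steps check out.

no error

Step 1: r3 = 2 - 6 = -4 — verified.
Step 2: r2 = -1 + 6 = 5 — confirmed correct.
Step 3: r2 = 6 — checks out.
Step 4: r2 = 6 - 6 = 0 — matches.
Step 5: r3 = -4 + 6 = 2 — exactly as logged.
Step 6: r3 = 2 + 6 = 8 — consistent with the printout.
Step 7: r1 = 6 + 0 = 6 — agrees with the printout.
Step 8: r2 = 0 + 8 = 8 — same as recorded.
Step 9: r2 = 8 - 6 = 2 — consistent with the printout.
Step 10: r3 = -(8) = -8 — matches.
Step 11: r3 = -8 * 2 = -16 — confirmed correct.
Step 12: r1 = 1 — in agreement.
Step 13: r2 = 1 — agrees with the printout.
Step 14: r2 = -(1) = -1 — exactly as logged.
Step 15: r1 = 1 + -1 = 0 — exactly as logged.
All steps check out; nothing to correct.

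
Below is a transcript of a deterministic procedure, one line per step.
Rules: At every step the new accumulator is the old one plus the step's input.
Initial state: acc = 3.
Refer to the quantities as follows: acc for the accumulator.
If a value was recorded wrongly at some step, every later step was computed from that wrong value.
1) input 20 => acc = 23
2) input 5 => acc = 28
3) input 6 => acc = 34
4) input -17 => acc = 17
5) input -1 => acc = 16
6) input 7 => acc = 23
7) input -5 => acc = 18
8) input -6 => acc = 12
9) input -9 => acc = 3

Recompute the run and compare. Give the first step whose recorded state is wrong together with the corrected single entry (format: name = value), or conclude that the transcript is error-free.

no error

step 1: acc = 3 + 20 = 23 -> exactly as logged
step 2: acc = 23 + 5 = 28 -> confirmed correct
step 3: acc = 28 + 6 = 34 -> no discrepancy
step 4: acc = 34 + -17 = 17 -> exactly as logged
step 5: acc = 17 + -1 = 16 -> checks out
step 6: acc = 16 + 7 = 23 -> confirmed correct
step 7: acc = 23 + -5 = 18 -> consistent with the transcript
step 8: acc = 18 + -6 = 12 -> no discrepancy
step 9: acc = 12 + -9 = 3 -> checks out
Nothing is out of place; the run is error-free.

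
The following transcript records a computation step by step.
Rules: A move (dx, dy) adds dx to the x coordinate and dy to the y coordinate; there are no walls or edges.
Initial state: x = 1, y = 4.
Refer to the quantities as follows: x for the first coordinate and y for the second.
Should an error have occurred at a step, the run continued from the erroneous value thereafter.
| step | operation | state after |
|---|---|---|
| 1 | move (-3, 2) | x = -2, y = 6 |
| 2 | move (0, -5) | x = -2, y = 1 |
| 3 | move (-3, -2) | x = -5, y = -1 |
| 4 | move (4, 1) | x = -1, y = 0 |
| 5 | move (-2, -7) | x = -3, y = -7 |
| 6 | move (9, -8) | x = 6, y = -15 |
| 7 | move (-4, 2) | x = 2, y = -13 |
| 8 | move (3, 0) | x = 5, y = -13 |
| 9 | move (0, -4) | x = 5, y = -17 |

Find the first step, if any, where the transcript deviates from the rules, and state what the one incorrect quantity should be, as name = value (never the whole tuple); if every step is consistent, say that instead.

no error

Recomputing the run from the initial state:
step 1: x = -2, y = 6
step 2: x = -2, y = 1
step 3: x = -5, y = -1
step 4: x = -1, y = 0
step 5: x = -3, y = -7
step 6: x = 6, y = -15
step 7: x = 2, y = -13
step 8: x = 5, y = -13
step 9: x = 5, y = -17
This matches the transcript at every step.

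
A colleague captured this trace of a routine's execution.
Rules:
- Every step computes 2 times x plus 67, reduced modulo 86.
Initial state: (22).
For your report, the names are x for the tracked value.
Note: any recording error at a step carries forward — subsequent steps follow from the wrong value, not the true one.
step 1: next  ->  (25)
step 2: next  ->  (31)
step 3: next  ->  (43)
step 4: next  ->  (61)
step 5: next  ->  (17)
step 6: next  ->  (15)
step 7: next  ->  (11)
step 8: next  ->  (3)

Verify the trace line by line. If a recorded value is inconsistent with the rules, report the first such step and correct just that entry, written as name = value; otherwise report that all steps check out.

Recomputing the run from the initial state:
step 1: x = 25
step 2: x = 31
step 3: x = 43
step 4: x = 67
step 5: x = 29
step 6: x = 39
step 7: x = 59
step 8: x = 13
The first disagreement with the trace is at step 4, where the value should be x = 67.

step 4, x = 67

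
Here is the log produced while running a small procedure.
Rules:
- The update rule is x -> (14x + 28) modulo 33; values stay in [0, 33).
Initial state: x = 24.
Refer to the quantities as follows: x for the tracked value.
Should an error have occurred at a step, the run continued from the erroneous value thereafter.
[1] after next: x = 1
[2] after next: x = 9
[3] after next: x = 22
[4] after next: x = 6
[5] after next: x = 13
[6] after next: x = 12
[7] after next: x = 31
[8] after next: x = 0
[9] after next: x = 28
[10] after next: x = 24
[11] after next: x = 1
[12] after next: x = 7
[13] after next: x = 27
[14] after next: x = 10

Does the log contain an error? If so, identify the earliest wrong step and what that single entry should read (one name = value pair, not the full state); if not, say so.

Recomputing the run from the initial state:
step 1: x = 1
step 2: x = 9
step 3: x = 22
step 4: x = 6
step 5: x = 13
step 6: x = 12
step 7: x = 31
step 8: x = 0
step 9: x = 28
step 10: x = 24
step 11: x = 1
step 12: x = 9
step 13: x = 22
step 14: x = 6
The first disagreement with the log is at step 12, where the value should be x = 9.

step 12, x = 9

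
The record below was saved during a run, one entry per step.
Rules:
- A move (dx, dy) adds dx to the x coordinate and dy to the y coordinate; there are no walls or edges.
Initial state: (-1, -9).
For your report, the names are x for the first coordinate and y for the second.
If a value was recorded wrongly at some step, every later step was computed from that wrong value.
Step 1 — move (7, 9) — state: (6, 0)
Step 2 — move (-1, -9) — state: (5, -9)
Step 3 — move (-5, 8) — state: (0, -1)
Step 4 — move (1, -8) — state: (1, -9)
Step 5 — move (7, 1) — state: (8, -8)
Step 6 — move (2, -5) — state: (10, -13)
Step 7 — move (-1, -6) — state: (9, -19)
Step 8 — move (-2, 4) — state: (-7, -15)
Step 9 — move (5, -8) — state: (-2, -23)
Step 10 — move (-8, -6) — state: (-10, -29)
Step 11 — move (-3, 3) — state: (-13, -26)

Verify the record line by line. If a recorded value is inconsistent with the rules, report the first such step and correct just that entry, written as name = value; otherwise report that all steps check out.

step 1: x = -1 + (7) = 6, y = -9 + (9) = 0 -> agrees with the record
step 2: x = 6 + (-1) = 5, y = 0 + (-9) = -9 -> agrees with the record
step 3: x = 5 + (-5) = 0, y = -9 + (8) = -1 -> confirmed correct
step 4: x = 0 + (1) = 1, y = -1 + (-8) = -9 -> exactly as logged
step 5: x = 1 + (7) = 8, y = -9 + (1) = -8 -> matches
step 6: x = 8 + (2) = 10, y = -8 + (-5) = -13 -> same as recorded
step 7: x = 10 + (-1) = 9, y = -13 + (-6) = -19 -> in agreement
step 8: x = 9 + (-2) = 7, y = -19 + (4) = -15 -> the record has a different value
Step 8 is the first one off; corrected, x = 7.

step 8, x = 7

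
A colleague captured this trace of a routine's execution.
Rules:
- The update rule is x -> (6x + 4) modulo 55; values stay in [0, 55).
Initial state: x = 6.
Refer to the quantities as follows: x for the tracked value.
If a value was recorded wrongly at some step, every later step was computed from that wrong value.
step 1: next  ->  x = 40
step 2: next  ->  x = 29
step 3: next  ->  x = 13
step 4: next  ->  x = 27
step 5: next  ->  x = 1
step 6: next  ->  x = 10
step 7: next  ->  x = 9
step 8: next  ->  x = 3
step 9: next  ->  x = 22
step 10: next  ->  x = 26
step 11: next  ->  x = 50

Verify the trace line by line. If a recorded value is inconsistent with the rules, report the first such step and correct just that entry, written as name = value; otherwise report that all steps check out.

step 1: x = (6*6 + 4) mod 55 = 40 -> matches
step 2: x = (6*40 + 4) mod 55 = 24 -> not what was recorded
The earliest wrong entry is at step 2: it should read x = 24.

step 2, x = 24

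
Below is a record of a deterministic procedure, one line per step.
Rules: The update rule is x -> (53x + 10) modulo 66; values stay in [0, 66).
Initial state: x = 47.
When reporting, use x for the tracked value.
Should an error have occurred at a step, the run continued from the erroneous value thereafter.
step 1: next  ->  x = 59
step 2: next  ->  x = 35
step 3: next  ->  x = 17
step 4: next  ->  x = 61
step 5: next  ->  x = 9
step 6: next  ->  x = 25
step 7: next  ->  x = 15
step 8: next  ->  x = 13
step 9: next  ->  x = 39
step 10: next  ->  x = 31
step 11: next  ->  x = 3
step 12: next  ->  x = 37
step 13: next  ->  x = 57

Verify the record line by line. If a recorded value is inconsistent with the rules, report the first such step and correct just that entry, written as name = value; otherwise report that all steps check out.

1. x = (53*47 + 10) mod 66 = 59 (verified)
2. x = (53*59 + 10) mod 66 = 35 (no discrepancy)
3. x = (53*35 + 10) mod 66 = 17 (matches)
4. x = (53*17 + 10) mod 66 = 53 (this is not what the record shows)
Step 4 is the first one off; corrected, x = 53.

step 4, x = 53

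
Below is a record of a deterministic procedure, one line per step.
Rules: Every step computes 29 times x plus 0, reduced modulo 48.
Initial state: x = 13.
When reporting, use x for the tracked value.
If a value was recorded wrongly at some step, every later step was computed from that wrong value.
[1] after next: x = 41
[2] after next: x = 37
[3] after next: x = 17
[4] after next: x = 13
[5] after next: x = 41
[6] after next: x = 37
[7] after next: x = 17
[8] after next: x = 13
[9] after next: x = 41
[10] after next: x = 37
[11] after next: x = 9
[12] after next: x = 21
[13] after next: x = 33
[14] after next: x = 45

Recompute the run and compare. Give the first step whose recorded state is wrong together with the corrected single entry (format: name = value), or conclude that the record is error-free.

step 11, x = 17

step 1: x = (29*13 + 0) mod 48 = 41 -> exactly as logged
step 2: x = (29*41 + 0) mod 48 = 37 -> exactly as logged
step 3: x = (29*37 + 0) mod 48 = 17 -> confirmed correct
step 4: x = (29*17 + 0) mod 48 = 13 -> agrees with the record
step 5: x = (29*13 + 0) mod 48 = 41 -> checks out
step 6: x = (29*41 + 0) mod 48 = 37 -> agrees with the record
step 7: x = (29*37 + 0) mod 48 = 17 -> verified
step 8: x = (29*17 + 0) mod 48 = 13 -> consistent with the record
step 9: x = (29*13 + 0) mod 48 = 41 -> no discrepancy
step 10: x = (29*41 + 0) mod 48 = 37 -> in agreement
step 11: x = (29*37 + 0) mod 48 = 17 -> the record has a different value
That makes step 11 the first incorrect line — x = 17 is what it should show.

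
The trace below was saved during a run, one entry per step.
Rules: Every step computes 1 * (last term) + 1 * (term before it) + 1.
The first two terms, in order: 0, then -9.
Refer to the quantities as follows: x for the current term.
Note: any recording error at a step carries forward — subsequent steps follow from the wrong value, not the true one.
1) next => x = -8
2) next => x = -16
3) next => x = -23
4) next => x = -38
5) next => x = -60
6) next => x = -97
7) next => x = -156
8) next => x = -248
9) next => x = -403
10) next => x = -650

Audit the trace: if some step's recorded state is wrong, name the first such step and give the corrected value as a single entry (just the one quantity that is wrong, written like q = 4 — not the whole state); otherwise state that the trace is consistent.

step 1: x = 1*(-9) + (1)*(0) + (1) = -8 -> same as recorded
step 2: x = 1*(-8) + (1)*(-9) + (1) = -16 -> no discrepancy
step 3: x = 1*(-16) + (1)*(-8) + (1) = -23 -> agrees with the trace
step 4: x = 1*(-23) + (1)*(-16) + (1) = -38 -> verified
step 5: x = 1*(-38) + (1)*(-23) + (1) = -60 -> no discrepancy
step 6: x = 1*(-60) + (1)*(-38) + (1) = -97 -> agrees with the trace
step 7: x = 1*(-97) + (1)*(-60) + (1) = -156 -> matches
step 8: x = 1*(-156) + (1)*(-97) + (1) = -252 -> the entry is off here
So the first discrepancy is step 8, where the right value is x = -252.

step 8, x = -252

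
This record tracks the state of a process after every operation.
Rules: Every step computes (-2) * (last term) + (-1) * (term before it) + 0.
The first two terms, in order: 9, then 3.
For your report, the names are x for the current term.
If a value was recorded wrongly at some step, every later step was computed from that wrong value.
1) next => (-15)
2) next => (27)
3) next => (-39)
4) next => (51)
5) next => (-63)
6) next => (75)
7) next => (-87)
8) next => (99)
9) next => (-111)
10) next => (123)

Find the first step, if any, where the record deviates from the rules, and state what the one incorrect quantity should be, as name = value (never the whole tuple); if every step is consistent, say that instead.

1. x = -2*(3) + (-1)*(9) + (0) = -15 (same as recorded)
2. x = -2*(-15) + (-1)*(3) + (0) = 27 (exactly as logged)
3. x = -2*(27) + (-1)*(-15) + (0) = -39 (consistent with the record)
4. x = -2*(-39) + (-1)*(27) + (0) = 51 (in agreement)
5. x = -2*(51) + (-1)*(-39) + (0) = -63 (confirmed correct)
6. x = -2*(-63) + (-1)*(51) + (0) = 75 (matches)
7. x = -2*(75) + (-1)*(-63) + (0) = -87 (exactly as logged)
8. x = -2*(-87) + (-1)*(75) + (0) = 99 (confirmed correct)
9. x = -2*(99) + (-1)*(-87) + (0) = -111 (checks out)
10. x = -2*(-111) + (-1)*(99) + (0) = 123 (consistent with the record)
The whole run recomputes cleanly — no discrepancies.

no error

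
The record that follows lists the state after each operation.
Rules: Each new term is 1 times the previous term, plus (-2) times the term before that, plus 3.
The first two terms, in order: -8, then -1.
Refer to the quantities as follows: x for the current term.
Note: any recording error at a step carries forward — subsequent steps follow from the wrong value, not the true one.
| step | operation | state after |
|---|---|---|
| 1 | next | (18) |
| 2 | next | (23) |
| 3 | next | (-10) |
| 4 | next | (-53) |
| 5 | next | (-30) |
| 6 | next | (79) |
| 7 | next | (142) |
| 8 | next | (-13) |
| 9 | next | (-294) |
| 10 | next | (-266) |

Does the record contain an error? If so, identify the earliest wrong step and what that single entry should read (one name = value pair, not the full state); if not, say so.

Recomputing the run from the initial state:
step 1: x = 18
step 2: x = 23
step 3: x = -10
step 4: x = -53
step 5: x = -30
step 6: x = 79
step 7: x = 142
step 8: x = -13
step 9: x = -294
step 10: x = -265
The first disagreement with the record is at step 10, where the value should be x = -265.

step 10, x = -265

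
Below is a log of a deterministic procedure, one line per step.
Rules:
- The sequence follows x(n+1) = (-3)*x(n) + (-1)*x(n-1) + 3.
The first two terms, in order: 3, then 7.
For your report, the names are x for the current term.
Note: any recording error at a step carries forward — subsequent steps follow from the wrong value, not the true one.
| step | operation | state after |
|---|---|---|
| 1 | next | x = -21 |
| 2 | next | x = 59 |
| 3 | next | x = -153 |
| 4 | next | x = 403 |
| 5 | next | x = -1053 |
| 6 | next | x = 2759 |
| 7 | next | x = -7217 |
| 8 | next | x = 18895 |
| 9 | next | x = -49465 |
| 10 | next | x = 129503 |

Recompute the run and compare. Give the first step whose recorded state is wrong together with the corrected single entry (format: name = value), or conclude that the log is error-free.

step 7, x = -7221

Recomputing the run from the initial state:
step 1: x = -21
step 2: x = 59
step 3: x = -153
step 4: x = 403
step 5: x = -1053
step 6: x = 2759
step 7: x = -7221
step 8: x = 18907
step 9: x = -49497
step 10: x = 129587
The first disagreement with the log is at step 7, where the value should be x = -7221.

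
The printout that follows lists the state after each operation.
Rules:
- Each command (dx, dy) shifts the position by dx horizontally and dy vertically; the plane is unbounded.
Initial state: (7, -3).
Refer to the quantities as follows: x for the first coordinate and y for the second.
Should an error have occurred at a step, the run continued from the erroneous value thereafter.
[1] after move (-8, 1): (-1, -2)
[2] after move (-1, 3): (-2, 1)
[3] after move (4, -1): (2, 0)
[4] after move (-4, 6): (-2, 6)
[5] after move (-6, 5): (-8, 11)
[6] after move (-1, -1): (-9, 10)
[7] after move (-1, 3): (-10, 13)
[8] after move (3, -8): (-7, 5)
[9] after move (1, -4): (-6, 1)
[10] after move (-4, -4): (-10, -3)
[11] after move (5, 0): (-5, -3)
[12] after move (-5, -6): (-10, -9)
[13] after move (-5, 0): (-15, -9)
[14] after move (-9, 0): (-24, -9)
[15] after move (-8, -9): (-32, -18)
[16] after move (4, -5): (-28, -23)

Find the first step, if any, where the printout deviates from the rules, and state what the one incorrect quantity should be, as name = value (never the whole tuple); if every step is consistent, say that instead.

no error

Step 1: x = 7 + (-8) = -1, y = -3 + (1) = -2 — consistent with the printout.
Step 2: x = -1 + (-1) = -2, y = -2 + (3) = 1 — in agreement.
Step 3: x = -2 + (4) = 2, y = 1 + (-1) = 0 — matches.
Step 4: x = 2 + (-4) = -2, y = 0 + (6) = 6 — agrees with the printout.
Step 5: x = -2 + (-6) = -8, y = 6 + (5) = 11 — agrees with the printout.
Step 6: x = -8 + (-1) = -9, y = 11 + (-1) = 10 — exactly as logged.
Step 7: x = -9 + (-1) = -10, y = 10 + (3) = 13 — in agreement.
Step 8: x = -10 + (3) = -7, y = 13 + (-8) = 5 — verified.
Step 9: x = -7 + (1) = -6, y = 5 + (-4) = 1 — no discrepancy.
Step 10: x = -6 + (-4) = -10, y = 1 + (-4) = -3 — same as recorded.
Step 11: x = -10 + (5) = -5, y = -3 + (0) = -3 — same as recorded.
Step 12: x = -5 + (-5) = -10, y = -3 + (-6) = -9 — exactly as logged.
Step 13: x = -10 + (-5) = -15, y = -9 + (0) = -9 — matches.
Step 14: x = -15 + (-9) = -24, y = -9 + (0) = -9 — no discrepancy.
Step 15: x = -24 + (-8) = -32, y = -9 + (-9) = -18 — in agreement.
Step 16: x = -32 + (4) = -28, y = -18 + (-5) = -23 — confirmed correct.
All entries verified; no error found.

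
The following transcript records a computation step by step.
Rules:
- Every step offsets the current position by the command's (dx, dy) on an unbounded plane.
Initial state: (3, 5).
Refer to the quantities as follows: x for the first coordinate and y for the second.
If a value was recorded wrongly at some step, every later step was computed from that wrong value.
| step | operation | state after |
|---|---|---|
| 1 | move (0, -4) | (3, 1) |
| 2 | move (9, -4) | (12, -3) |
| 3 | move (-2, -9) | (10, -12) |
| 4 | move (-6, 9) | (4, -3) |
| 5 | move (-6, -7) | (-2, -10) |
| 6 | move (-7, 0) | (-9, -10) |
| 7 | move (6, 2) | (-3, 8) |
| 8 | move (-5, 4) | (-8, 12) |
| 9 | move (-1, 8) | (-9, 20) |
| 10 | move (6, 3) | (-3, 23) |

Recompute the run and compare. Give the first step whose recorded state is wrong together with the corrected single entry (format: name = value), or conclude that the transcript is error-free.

1. x = 3 + (0) = 3, y = 5 + (-4) = 1 (in agreement)
2. x = 3 + (9) = 12, y = 1 + (-4) = -3 (checks out)
3. x = 12 + (-2) = 10, y = -3 + (-9) = -12 (verified)
4. x = 10 + (-6) = 4, y = -12 + (9) = -3 (no discrepancy)
5. x = 4 + (-6) = -2, y = -3 + (-7) = -10 (consistent with the transcript)
6. x = -2 + (-7) = -9, y = -10 + (0) = -10 (exactly as logged)
7. x = -9 + (6) = -3, y = -10 + (2) = -8 (a discrepancy with the transcript)
First incorrect step: 7; the correct value is y = -8.

step 7, y = -8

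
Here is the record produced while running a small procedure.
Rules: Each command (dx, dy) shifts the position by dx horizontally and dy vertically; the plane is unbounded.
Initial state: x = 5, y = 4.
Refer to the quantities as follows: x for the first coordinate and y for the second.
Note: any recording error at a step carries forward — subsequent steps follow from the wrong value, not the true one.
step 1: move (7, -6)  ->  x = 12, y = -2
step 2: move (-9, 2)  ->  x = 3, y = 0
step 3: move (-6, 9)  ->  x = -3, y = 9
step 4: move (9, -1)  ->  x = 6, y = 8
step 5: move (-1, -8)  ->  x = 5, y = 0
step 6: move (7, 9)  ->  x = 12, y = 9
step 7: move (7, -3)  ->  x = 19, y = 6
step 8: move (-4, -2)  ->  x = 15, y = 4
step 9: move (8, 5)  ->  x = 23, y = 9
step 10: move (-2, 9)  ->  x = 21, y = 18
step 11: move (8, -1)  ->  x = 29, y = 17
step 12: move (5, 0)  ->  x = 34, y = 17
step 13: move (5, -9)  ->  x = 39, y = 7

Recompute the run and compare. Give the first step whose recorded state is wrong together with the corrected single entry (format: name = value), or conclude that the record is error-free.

step 13, y = 8

Step 1: x = 5 + (7) = 12, y = 4 + (-6) = -2 — checks out.
Step 2: x = 12 + (-9) = 3, y = -2 + (2) = 0 — same as recorded.
Step 3: x = 3 + (-6) = -3, y = 0 + (9) = 9 — matches.
Step 4: x = -3 + (9) = 6, y = 9 + (-1) = 8 — exactly as logged.
Step 5: x = 6 + (-1) = 5, y = 8 + (-8) = 0 — agrees with the record.
Step 6: x = 5 + (7) = 12, y = 0 + (9) = 9 — checks out.
Step 7: x = 12 + (7) = 19, y = 9 + (-3) = 6 — consistent with the record.
Step 8: x = 19 + (-4) = 15, y = 6 + (-2) = 4 — matches.
Step 9: x = 15 + (8) = 23, y = 4 + (5) = 9 — matches.
Step 10: x = 23 + (-2) = 21, y = 9 + (9) = 18 — matches.
Step 11: x = 21 + (8) = 29, y = 18 + (-1) = 17 — matches.
Step 12: x = 29 + (5) = 34, y = 17 + (0) = 17 — same as recorded.
Step 13: x = 34 + (5) = 39, y = 17 + (-9) = 8 — the record has a different value.
First incorrect step: 13; the correct value is y = 8.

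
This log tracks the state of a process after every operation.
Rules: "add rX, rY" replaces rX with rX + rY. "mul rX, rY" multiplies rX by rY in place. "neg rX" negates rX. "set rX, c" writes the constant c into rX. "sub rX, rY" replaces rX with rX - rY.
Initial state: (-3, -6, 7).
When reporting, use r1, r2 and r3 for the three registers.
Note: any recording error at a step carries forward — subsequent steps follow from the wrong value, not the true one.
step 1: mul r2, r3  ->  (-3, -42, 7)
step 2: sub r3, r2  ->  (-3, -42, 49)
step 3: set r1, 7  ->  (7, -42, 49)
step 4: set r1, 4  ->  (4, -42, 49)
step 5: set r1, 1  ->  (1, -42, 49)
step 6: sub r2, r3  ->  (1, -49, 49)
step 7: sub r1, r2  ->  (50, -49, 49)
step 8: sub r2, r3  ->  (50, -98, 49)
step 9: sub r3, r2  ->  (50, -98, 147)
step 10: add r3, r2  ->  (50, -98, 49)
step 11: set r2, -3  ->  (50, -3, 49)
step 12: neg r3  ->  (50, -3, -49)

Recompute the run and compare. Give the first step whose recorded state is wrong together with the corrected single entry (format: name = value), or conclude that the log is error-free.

Recomputing the run from the initial state:
step 1: r1 = -3, r2 = -42, r3 = 7
step 2: r1 = -3, r2 = -42, r3 = 49
step 3: r1 = 7, r2 = -42, r3 = 49
step 4: r1 = 4, r2 = -42, r3 = 49
step 5: r1 = 1, r2 = -42, r3 = 49
step 6: r1 = 1, r2 = -91, r3 = 49
step 7: r1 = 92, r2 = -91, r3 = 49
step 8: r1 = 92, r2 = -140, r3 = 49
step 9: r1 = 92, r2 = -140, r3 = 189
step 10: r1 = 92, r2 = -140, r3 = 49
step 11: r1 = 92, r2 = -3, r3 = 49
step 12: r1 = 92, r2 = -3, r3 = -49
The first disagreement with the log is at step 6, where the value should be r2 = -91.

step 6, r2 = -91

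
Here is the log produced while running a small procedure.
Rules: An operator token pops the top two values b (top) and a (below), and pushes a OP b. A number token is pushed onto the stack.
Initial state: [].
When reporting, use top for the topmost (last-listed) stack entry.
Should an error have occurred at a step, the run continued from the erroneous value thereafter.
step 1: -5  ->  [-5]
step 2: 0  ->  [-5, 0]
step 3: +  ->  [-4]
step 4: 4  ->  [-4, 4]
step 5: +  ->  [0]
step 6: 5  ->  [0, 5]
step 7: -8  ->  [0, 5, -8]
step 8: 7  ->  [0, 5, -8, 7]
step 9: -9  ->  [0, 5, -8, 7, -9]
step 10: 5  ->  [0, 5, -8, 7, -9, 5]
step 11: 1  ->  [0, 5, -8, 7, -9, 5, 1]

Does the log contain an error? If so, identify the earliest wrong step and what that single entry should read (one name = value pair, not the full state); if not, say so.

step 3, top = -5

step 1: push -5: top = -5 -> confirmed correct
step 2: push 0: top = 0 -> exactly as logged
step 3: -5 + 0 = -5 -> not what was recorded
The earliest wrong entry is at step 3: it should read top = -5.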